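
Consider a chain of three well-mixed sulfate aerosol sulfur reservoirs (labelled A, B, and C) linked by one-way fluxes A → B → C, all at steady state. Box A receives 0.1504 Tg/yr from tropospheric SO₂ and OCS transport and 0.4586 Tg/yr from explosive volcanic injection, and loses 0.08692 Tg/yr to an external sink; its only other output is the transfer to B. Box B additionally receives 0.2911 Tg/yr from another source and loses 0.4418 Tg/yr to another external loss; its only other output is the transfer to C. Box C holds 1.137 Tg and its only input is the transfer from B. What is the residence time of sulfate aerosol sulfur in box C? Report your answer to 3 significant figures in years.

3.06 yr

Box A: F(A→B) = (0.1504 + 0.4586) − 0.08692 = 0.52208 Tg/yr.
Box B: F(B→C) = (0.52208 + 0.2911) − 0.4418 = 0.37138 Tg/yr.
Box C throughput = its input = 0.37138 Tg/yr; τ = 1.137 / 0.37138 = 3.062 yr.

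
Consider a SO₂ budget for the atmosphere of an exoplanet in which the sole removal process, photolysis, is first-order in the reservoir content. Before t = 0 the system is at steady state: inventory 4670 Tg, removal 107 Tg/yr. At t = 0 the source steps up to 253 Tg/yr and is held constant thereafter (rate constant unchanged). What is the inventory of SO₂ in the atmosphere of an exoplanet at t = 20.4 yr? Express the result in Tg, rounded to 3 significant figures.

7050 Tg

Residence time τ = M₀/F₀ = 43.64 yr. The eventual steady state is M_∞ = M₀·(F₁/F₀) = 4670 × 253/107 = 11042 Tg.
The anomaly ΔM(t) = M(t) − M_∞ decays as ΔM₀·e^(−t/τ) with ΔM₀ = 4670 − 11042 = −6372 Tg.
At t = 20.4 yr, e^(−t/τ) = e^(−0.4674) = 0.6266, so ΔM = −3993 Tg and M = 11042 − 3993 = 7049.2 Tg.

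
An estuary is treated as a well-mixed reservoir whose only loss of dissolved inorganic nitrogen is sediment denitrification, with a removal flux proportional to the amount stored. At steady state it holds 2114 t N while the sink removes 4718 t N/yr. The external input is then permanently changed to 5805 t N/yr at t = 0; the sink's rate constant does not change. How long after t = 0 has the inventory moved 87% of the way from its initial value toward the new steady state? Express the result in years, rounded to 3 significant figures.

τ = M₀/F₀ = 2114/4718 = 0.4481 yr.
The remaining gap fraction is e^(−t/τ); 87% covered ⇒ e^(−t/τ) = 0.130.
t = −τ ln(0.130) = 0.4481 × 2.040 = 0.9142 yr.

0.914 yr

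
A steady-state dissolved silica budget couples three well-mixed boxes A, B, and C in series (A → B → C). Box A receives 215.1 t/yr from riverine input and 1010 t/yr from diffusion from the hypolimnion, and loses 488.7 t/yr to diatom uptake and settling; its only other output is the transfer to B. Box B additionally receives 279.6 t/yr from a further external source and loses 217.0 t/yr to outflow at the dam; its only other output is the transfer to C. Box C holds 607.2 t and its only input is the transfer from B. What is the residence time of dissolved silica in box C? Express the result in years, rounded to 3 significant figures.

0.760 yr

Box A: F(A→B) = (215.1 + 1010) − 488.7 = 736.40 t/yr.
Box B: F(B→C) = (736.40 + 279.6) − 217.0 = 799.00 t/yr.
Box C throughput = its input = 799.00 t/yr; τ = 607.2 / 799.00 = 0.7599 yr.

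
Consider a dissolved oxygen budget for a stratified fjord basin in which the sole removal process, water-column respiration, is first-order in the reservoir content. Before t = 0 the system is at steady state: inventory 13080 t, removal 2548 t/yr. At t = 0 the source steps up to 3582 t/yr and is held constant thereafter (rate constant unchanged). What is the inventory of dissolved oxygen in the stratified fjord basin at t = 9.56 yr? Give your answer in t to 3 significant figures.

17600 t

τ = M₀/F₀ = 13080/2548 = 5.133 yr; rate constant k = 1/τ.
New steady state M_∞ = F₁/k = F₁·τ = 3582 × 5.133 = 18388 t.
M(t) = M_∞ + (M₀ − M_∞)·e^(−t/τ); t/τ = 9.56/5.133 = 1.862, so e^(−t/τ) = 0.1553.
M(t) = 18388 − 5308 × 0.1553 = 17564 t.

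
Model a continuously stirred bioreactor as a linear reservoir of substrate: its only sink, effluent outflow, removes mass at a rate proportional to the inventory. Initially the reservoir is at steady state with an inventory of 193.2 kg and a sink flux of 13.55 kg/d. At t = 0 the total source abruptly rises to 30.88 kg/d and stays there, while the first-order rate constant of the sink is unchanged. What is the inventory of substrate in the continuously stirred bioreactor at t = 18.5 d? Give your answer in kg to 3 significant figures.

Residence time τ = M₀/F₀ = 14.26 d. The eventual steady state is M_∞ = M₀·(F₁/F₀) = 193.2 × 30.88/13.55 = 440.30 kg.
The anomaly ΔM(t) = M(t) − M_∞ decays as ΔM₀·e^(−t/τ) with ΔM₀ = 193.2 − 440.30 = −247.1 kg.
At t = 18.5 d, e^(−t/τ) = e^(−1.297) = 0.2732, so ΔM = −67.51 kg and M = 440.30 − 67.51 = 372.79 kg.

373 kg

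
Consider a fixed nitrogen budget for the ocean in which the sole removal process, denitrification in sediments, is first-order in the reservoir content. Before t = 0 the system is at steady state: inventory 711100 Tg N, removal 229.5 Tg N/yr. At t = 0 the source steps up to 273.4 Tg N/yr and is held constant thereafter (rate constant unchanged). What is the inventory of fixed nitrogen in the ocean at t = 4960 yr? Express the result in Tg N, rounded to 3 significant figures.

820000 Tg N

Residence time τ = M₀/F₀ = 3098 yr. The eventual steady state is M_∞ = M₀·(F₁/F₀) = 711100 × 273.4/229.5 = 847120 Tg N.
The anomaly ΔM(t) = M(t) − M_∞ decays as ΔM₀·e^(−t/τ) with ΔM₀ = 711100 − 847120 = −136000 Tg N.
At t = 4960 yr, e^(−t/τ) = e^(−1.601) = 0.2017, so ΔM = −27440 Tg N and M = 847120 − 27440 = 819680 Tg N.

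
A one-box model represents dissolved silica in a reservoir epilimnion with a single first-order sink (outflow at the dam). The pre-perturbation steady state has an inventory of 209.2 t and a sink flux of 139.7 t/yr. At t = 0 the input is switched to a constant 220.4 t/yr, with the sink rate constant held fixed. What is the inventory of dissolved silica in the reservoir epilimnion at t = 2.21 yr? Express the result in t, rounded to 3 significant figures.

302 t

Residence time τ = M₀/F₀ = 1.497 yr. The eventual steady state is M_∞ = M₀·(F₁/F₀) = 209.2 × 220.4/139.7 = 330.05 t.
The anomaly ΔM(t) = M(t) − M_∞ decays as ΔM₀·e^(−t/τ) with ΔM₀ = 209.2 − 330.05 = −120.8 t.
At t = 2.21 yr, e^(−t/τ) = e^(−1.476) = 0.2286, so ΔM = −27.63 t and M = 330.05 − 27.63 = 302.42 t.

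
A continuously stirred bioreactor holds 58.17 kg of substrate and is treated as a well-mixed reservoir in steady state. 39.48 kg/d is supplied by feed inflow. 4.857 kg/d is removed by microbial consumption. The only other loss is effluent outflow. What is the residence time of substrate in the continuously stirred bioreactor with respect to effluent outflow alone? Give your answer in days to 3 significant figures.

1.68 d

At steady state ΣF_in = ΣF_out.
ΣF_in = 39.480 kg/d.
Effluent outflow flux = ΣF_in − (4.857) = 39.480 − 4.857 = 34.62 kg/d.
τ = M / F = 58.17 / 34.62 = 1.680 d.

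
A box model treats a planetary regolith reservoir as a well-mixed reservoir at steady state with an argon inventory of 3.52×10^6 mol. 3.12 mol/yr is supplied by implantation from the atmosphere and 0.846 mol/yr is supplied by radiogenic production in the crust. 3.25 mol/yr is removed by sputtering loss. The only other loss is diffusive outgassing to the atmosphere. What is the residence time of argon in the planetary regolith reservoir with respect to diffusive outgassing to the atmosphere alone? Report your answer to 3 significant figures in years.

4.92×10^6 yr

At steady state ΣF_in = ΣF_out.
ΣF_in = 3.12 + 0.846 = 3.9660 mol/yr.
Diffusive outgassing to the atmosphere flux = ΣF_in − (3.25) = 3.9660 − 3.250 = 0.7160 mol/yr.
τ = M / F = 3.52×10^6 / 0.7160 = 4.916×10^6 yr.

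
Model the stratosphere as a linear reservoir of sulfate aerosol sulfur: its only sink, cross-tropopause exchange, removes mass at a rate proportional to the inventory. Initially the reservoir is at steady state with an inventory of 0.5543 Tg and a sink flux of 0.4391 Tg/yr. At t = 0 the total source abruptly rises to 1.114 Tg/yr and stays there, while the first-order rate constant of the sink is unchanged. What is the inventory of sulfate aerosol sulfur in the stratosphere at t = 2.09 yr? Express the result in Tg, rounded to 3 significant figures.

Residence time τ = M₀/F₀ = 1.262 yr. The eventual steady state is M_∞ = M₀·(F₁/F₀) = 0.5543 × 1.114/0.4391 = 1.4063 Tg.
The anomaly ΔM(t) = M(t) − M_∞ decays as ΔM₀·e^(−t/τ) with ΔM₀ = 0.5543 − 1.4063 = −0.8520 Tg.
At t = 2.09 yr, e^(−t/τ) = e^(−1.656) = 0.1910, so ΔM = −0.1627 Tg and M = 1.4063 − 0.1627 = 1.2436 Tg.

1.24 Tg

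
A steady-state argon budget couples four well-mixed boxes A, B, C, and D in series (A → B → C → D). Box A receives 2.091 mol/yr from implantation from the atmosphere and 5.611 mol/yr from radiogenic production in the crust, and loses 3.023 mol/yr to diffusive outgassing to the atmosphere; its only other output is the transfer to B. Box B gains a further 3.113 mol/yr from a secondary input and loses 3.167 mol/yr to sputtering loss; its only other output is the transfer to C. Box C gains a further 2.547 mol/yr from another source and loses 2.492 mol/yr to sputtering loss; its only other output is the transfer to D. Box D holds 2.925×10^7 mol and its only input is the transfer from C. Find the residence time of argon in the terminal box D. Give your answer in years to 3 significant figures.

6.25×10^6 yr

Box A: F(A→B) = (2.091 + 5.611) − 3.023 = 4.6790 mol/yr.
Box B: F(B→C) = (4.6790 + 3.113) − 3.167 = 4.6250 mol/yr.
Box C: F(C→D) = (4.6250 + 2.547) − 2.492 = 4.6800 mol/yr.
Box D throughput = its input = 4.6800 mol/yr; τ = 2.925×10^7 / 4.6800 = 6.250×10^6 yr.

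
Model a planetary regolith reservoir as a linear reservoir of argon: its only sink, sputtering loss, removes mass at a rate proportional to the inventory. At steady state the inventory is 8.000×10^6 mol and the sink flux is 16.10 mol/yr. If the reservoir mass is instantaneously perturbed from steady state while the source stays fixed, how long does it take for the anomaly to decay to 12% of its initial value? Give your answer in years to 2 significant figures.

For a linear reservoir the anomaly decays as exp(−t/τ) with τ = M/F = 8.000×10^6/16.10 = 496900 yr.
exp(−t/τ) = 0.12 ⇒ t = −τ ln(0.12) = 496900 × 2.120 = 1.054×10^6 yr.

1.1×10^6 yr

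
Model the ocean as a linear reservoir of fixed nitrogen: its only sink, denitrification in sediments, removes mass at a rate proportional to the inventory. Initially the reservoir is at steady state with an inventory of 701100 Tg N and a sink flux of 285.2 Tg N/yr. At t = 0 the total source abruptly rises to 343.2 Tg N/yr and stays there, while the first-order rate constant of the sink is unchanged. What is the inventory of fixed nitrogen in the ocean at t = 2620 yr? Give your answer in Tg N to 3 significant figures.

795000 Tg N

τ = M₀/F₀ = 701100/285.2 = 2458 yr; rate constant k = 1/τ.
New steady state M_∞ = F₁/k = F₁·τ = 343.2 × 2458 = 843680 Tg N.
M(t) = M_∞ + (M₀ − M_∞)·e^(−t/τ); t/τ = 2620/2458 = 1.066, so e^(−t/τ) = 0.3445.
M(t) = 843680 − 142600 × 0.3445 = 794570 Tg N.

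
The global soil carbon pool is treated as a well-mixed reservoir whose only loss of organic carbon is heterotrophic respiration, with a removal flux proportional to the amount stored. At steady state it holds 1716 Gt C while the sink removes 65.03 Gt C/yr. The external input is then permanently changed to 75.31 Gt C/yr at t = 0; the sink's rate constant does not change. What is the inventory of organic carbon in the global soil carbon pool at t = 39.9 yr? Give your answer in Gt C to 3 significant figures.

1930 Gt C

Residence time τ = M₀/F₀ = 26.39 yr. The eventual steady state is M_∞ = M₀·(F₁/F₀) = 1716 × 75.31/65.03 = 1987.3 Gt C.
The anomaly ΔM(t) = M(t) − M_∞ decays as ΔM₀·e^(−t/τ) with ΔM₀ = 1716 − 1987.3 = −271.3 Gt C.
At t = 39.9 yr, e^(−t/τ) = e^(−1.512) = 0.2205, so ΔM = −59.80 Gt C and M = 1987.3 − 59.80 = 1927.5 Gt C.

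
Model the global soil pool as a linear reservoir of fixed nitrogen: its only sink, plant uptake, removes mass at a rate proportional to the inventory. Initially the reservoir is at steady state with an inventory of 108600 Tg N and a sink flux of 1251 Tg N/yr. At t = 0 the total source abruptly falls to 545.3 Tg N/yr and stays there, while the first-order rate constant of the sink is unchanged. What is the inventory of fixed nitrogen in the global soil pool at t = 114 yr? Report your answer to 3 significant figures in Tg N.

63800 Tg N

Residence time τ = M₀/F₀ = 86.81 yr. The eventual steady state is M_∞ = M₀·(F₁/F₀) = 108600 × 545.3/1251 = 47338 Tg N.
The anomaly ΔM(t) = M(t) − M_∞ decays as ΔM₀·e^(−t/τ) with ΔM₀ = 108600 − 47338 = 61260 Tg N.
At t = 114 yr, e^(−t/τ) = e^(−1.313) = 0.2690, so ΔM = 16480 Tg N and M = 47338 + 16480 = 63815 Tg N.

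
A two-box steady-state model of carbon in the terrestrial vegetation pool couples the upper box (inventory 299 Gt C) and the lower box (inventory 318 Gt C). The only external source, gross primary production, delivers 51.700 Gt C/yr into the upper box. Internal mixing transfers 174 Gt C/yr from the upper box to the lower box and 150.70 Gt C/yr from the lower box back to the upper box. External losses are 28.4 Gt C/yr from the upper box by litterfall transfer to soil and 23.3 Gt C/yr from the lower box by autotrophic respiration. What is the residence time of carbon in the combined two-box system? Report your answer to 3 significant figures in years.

11.9 yr

Treat the two boxes together as one reservoir: the mixing fluxes between them are internal recycling, so τ = ΣM / Σ(external losses).
M_total = 299 + 318 = 617.00 Gt C.
ΣF_external_out = 28.4 + 23.3 = 51.700 Gt C/yr.
τ = M_total / ΣF_ext = 617.00 / 51.700 = 11.93 yr.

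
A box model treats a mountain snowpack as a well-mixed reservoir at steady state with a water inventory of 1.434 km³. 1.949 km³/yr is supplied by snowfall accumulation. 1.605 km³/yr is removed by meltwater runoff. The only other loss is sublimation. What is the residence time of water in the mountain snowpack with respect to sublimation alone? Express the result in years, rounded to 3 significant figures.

At steady state ΣF_in = ΣF_out.
ΣF_in = 1.9490 km³/yr.
Sublimation flux = ΣF_in − (1.605) = 1.9490 − 1.605 = 0.3440 km³/yr.
τ = M / F = 1.434 / 0.3440 = 4.169 yr.

4.17 yr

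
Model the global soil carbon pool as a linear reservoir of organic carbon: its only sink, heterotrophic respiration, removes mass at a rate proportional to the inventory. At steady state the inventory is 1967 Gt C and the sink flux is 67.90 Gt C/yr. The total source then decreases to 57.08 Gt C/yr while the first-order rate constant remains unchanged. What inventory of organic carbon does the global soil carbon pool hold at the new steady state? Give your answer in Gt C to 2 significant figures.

Rate constant k = F/M = 67.90 / 1967 = 0.03452 yr⁻¹.
At the new steady state, source = k·M_new ⇒ M_new = 57.08 / 0.03452 = 1654 Gt C.
(Equivalently M_new = M × F_new/F_old = 1967 × 57.08/67.90.)

1700 Gt C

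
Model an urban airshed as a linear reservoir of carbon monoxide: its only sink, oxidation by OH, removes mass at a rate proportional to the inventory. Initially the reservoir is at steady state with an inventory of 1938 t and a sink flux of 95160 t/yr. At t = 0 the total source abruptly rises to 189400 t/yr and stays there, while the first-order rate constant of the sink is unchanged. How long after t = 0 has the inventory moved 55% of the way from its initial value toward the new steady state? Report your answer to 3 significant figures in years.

τ = M₀/F₀ = 1938/95160 = 0.02037 yr.
The remaining gap fraction is e^(−t/τ); 55% covered ⇒ e^(−t/τ) = 0.450.
t = −τ ln(0.450) = 0.02037 × 0.7985 = 0.01626 yr.

0.0163 yr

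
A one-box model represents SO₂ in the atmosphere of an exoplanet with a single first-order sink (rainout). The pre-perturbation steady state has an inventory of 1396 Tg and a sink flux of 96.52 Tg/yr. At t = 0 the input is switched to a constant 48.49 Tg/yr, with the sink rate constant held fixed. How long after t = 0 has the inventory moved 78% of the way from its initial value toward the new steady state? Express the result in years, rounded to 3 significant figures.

21.9 yr

τ = M₀/F₀ = 1396/96.52 = 14.46 yr.
The remaining gap fraction is e^(−t/τ); 78% covered ⇒ e^(−t/τ) = 0.220.
t = −τ ln(0.220) = 14.46 × 1.514 = 21.90 yr.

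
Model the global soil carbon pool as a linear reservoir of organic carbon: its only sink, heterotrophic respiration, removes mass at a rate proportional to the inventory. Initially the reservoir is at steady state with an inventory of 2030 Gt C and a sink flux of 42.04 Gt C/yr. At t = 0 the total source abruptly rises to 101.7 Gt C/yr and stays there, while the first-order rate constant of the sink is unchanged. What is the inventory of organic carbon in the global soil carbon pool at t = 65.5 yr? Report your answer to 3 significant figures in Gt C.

4170 Gt C

The sink rate constant is k = F₀/M₀ = 42.04/2030 = 0.02071 yr⁻¹.
Solving dM/dt = F₁ − kM with M(0) = M₀ gives M(t) = F₁/k + (M₀ − F₁/k)·e^(−kt).
F₁/k = 101.7/0.02071 = 4910.8 Gt C; kt = 0.02071 × 65.5 = 1.356, e^(−kt) = 0.2576.
M(65.5) = 4910.8 + (2030 − 4910.8) × 0.2576 = 4910.8 − 742.0 = 4168.8 Gt C.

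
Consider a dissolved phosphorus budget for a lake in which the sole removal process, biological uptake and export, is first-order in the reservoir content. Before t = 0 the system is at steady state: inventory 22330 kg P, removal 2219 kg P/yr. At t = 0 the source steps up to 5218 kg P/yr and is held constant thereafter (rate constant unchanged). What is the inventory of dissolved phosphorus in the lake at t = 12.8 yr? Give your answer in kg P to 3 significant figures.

Residence time τ = M₀/F₀ = 10.06 yr. The eventual steady state is M_∞ = M₀·(F₁/F₀) = 22330 × 5218/2219 = 52509 kg P.
The anomaly ΔM(t) = M(t) − M_∞ decays as ΔM₀·e^(−t/τ) with ΔM₀ = 22330 − 52509 = −30180 kg P.
At t = 12.8 yr, e^(−t/τ) = e^(−1.272) = 0.2803, so ΔM = −8459 kg P and M = 52509 − 8459 = 44051 kg P.

44100 kg P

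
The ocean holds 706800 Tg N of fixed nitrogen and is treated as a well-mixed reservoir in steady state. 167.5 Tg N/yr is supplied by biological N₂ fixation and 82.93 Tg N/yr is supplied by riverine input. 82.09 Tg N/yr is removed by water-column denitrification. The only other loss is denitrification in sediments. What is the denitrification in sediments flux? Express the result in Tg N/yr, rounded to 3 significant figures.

168 Tg N/yr

At steady state ΣF_in = ΣF_out.
ΣF_in = 167.5 + 82.93 = 250.43 Tg N/yr.
Denitrification in sediments flux = ΣF_in − (82.09) = 250.43 − 82.09 = 168.3 Tg N/yr.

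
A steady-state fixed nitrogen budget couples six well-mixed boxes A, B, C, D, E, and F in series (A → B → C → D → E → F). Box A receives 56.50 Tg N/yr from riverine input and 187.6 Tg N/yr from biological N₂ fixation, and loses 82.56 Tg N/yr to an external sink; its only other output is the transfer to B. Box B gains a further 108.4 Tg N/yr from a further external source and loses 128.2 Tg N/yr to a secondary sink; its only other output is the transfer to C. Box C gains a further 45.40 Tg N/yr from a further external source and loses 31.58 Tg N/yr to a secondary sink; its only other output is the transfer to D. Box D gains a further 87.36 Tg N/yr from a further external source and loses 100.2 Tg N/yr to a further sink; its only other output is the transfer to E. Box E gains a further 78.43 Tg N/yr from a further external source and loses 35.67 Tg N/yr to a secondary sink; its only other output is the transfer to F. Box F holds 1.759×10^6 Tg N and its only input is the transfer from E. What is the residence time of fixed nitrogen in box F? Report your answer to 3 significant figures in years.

9480 yr

Box A: F(A→B) = (56.50 + 187.6) − 82.56 = 161.54 Tg N/yr.
Box B: F(B→C) = (161.54 + 108.4) − 128.2 = 141.74 Tg N/yr.
Box C: F(C→D) = (141.74 + 45.40) − 31.58 = 155.56 Tg N/yr.
Box D: F(D→E) = (155.56 + 87.36) − 100.2 = 142.72 Tg N/yr.
Box E: F(E→F) = (142.72 + 78.43) − 35.67 = 185.48 Tg N/yr.
Box F throughput = its input = 185.48 Tg N/yr; τ = 1.759×10^6 / 185.48 = 9484 yr.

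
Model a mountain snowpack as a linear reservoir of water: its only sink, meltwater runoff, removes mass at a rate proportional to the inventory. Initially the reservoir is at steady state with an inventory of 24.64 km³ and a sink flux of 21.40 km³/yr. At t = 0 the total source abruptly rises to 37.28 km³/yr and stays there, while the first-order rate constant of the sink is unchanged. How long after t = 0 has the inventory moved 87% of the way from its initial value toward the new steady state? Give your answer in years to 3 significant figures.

τ = M₀/F₀ = 24.64/21.40 = 1.151 yr.
The remaining gap fraction is e^(−t/τ); 87% covered ⇒ e^(−t/τ) = 0.130.
t = −τ ln(0.130) = 1.151 × 2.040 = 2.349 yr.

2.35 yr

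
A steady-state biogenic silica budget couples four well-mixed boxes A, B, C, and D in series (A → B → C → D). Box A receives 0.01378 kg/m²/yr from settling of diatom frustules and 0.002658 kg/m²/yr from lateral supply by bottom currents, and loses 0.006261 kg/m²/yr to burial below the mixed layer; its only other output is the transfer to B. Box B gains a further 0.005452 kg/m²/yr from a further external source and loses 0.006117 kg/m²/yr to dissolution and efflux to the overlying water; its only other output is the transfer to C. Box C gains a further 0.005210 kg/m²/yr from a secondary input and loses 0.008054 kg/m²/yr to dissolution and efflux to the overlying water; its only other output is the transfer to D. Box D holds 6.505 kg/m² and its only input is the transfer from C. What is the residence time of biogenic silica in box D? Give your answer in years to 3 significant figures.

Box A: F(A→B) = (0.01378 + 0.002658) − 0.006261 = 0.010177 kg/m²/yr.
Box B: F(B→C) = (0.010177 + 0.005452) − 0.006117 = 0.0095120 kg/m²/yr.
Box C: F(C→D) = (0.0095120 + 0.005210) − 0.008054 = 0.0066680 kg/m²/yr.
Box D throughput = its input = 0.0066680 kg/m²/yr; τ = 6.505 / 0.0066680 = 975.6 yr.

976 yr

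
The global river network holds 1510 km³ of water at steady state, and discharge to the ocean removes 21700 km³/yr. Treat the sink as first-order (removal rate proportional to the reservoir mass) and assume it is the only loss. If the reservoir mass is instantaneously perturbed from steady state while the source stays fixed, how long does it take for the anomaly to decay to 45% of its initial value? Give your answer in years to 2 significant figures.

0.056 yr

For a linear reservoir the anomaly decays as exp(−t/τ) with τ = M/F = 1510/21700 = 0.06959 yr.
exp(−t/τ) = 0.45 ⇒ t = −τ ln(0.45) = 0.06959 × 0.7985 = 0.05556 yr.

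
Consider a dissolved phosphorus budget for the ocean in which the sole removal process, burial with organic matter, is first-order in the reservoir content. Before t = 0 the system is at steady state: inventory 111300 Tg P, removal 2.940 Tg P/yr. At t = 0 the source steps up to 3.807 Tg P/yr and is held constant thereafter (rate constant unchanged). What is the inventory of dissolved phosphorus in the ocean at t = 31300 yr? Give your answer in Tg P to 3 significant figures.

130000 Tg P

Residence time τ = M₀/F₀ = 37860 yr. The eventual steady state is M_∞ = M₀·(F₁/F₀) = 111300 × 3.807/2.940 = 144120 Tg P.
The anomaly ΔM(t) = M(t) − M_∞ decays as ΔM₀·e^(−t/τ) with ΔM₀ = 111300 − 144120 = −32820 Tg P.
At t = 31300 yr, e^(−t/τ) = e^(−0.8268) = 0.4375, so ΔM = −14360 Tg P and M = 144120 − 14360 = 129760 Tg P.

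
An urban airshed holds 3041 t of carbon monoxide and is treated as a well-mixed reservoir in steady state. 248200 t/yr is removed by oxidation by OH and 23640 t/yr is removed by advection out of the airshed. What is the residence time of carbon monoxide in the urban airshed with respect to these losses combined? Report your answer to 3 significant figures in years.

0.0112 yr

Total removal = 248200 + 23640 = 271840 t/yr.
τ = M / ΣF_out = 3041 / 271840 = 0.01119 yr.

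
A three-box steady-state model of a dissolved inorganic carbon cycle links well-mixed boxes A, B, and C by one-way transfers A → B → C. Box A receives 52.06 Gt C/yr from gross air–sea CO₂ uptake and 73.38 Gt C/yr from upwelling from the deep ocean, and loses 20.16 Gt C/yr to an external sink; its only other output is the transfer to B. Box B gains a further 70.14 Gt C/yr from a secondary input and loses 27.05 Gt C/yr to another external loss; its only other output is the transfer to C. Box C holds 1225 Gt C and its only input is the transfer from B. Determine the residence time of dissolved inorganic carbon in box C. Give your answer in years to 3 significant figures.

8.26 yr

Box A: F(A→B) = (52.06 + 73.38) − 20.16 = 105.28 Gt C/yr.
Box B: F(B→C) = (105.28 + 70.14) − 27.05 = 148.37 Gt C/yr.
Box C throughput = its input = 148.37 Gt C/yr; τ = 1225 / 148.37 = 8.256 yr.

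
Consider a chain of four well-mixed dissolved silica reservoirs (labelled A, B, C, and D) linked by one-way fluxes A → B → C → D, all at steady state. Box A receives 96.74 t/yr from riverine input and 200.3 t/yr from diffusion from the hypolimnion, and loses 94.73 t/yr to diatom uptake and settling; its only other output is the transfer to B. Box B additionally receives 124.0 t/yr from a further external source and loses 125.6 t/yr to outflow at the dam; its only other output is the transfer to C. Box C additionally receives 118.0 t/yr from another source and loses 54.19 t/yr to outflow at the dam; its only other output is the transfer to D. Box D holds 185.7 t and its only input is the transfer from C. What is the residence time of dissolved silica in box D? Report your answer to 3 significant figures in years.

0.702 yr

Box A: F(A→B) = (96.74 + 200.3) − 94.73 = 202.31 t/yr.
Box B: F(B→C) = (202.31 + 124.0) − 125.6 = 200.71 t/yr.
Box C: F(C→D) = (200.71 + 118.0) − 54.19 = 264.52 t/yr.
Box D throughput = its input = 264.52 t/yr; τ = 185.7 / 264.52 = 0.7020 yr.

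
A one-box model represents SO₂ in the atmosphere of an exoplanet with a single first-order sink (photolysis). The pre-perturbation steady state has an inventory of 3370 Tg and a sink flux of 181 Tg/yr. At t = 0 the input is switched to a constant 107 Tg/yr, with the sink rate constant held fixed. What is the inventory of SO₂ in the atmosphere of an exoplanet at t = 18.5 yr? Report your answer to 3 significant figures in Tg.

2500 Tg

Residence time τ = M₀/F₀ = 18.62 yr. The eventual steady state is M_∞ = M₀·(F₁/F₀) = 3370 × 107/181 = 1992.2 Tg.
The anomaly ΔM(t) = M(t) − M_∞ decays as ΔM₀·e^(−t/τ) with ΔM₀ = 3370 − 1992.2 = 1378 Tg.
At t = 18.5 yr, e^(−t/τ) = e^(−0.9936) = 0.3702, so ΔM = 510.1 Tg and M = 1992.2 + 510.1 = 2502.3 Tg.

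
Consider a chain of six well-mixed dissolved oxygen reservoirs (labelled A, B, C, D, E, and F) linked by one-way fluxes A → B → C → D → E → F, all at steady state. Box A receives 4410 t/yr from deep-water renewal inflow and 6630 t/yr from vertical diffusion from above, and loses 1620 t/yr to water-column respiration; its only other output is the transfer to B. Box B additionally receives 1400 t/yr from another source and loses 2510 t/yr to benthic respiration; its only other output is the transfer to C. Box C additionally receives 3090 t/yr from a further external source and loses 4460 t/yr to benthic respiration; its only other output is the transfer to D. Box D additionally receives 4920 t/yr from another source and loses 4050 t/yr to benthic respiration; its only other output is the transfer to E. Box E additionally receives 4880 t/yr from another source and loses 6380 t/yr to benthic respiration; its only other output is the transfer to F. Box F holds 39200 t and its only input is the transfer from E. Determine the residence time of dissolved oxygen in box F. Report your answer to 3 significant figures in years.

Box A: F(A→B) = (4410 + 6630) − 1620 = 9420.0 t/yr.
Box B: F(B→C) = (9420.0 + 1400) − 2510 = 8310.0 t/yr.
Box C: F(C→D) = (8310.0 + 3090) − 4460 = 6940.0 t/yr.
Box D: F(D→E) = (6940.0 + 4920) − 4050 = 7810.0 t/yr.
Box E: F(E→F) = (7810.0 + 4880) − 6380 = 6310.0 t/yr.
Box F throughput = its input = 6310.0 t/yr; τ = 39200 / 6310.0 = 6.212 yr.

6.21 yr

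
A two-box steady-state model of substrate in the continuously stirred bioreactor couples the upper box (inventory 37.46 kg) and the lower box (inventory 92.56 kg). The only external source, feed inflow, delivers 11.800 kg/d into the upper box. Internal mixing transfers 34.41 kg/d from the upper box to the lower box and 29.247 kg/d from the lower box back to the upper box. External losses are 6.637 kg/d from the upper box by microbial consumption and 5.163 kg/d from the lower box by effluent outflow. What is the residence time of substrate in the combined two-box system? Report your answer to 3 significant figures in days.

Treat the two boxes together as one reservoir: the mixing fluxes between them are internal recycling, so τ = ΣM / Σ(external losses).
M_total = 37.46 + 92.56 = 130.02 kg.
ΣF_external_out = 6.637 + 5.163 = 11.800 kg/d.
τ = M_total / ΣF_ext = 130.02 / 11.800 = 11.02 d.

11.0 d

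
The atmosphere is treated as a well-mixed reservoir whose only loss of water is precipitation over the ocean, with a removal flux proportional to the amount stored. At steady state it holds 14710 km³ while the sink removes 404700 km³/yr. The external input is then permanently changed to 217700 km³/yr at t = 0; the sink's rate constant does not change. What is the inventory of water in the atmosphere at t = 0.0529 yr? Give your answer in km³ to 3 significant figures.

9500 km³

The sink rate constant is k = F₀/M₀ = 404700/14710 = 27.51 yr⁻¹.
Solving dM/dt = F₁ − kM with M(0) = M₀ gives M(t) = F₁/k + (M₀ − F₁/k)·e^(−kt).
F₁/k = 217700/27.51 = 7912.9 km³; kt = 27.51 × 0.0529 = 1.455, e^(−kt) = 0.2333.
M(0.0529) = 7912.9 + (14710 − 7912.9) × 0.2333 = 7912.9 + 1586 = 9498.8 km³.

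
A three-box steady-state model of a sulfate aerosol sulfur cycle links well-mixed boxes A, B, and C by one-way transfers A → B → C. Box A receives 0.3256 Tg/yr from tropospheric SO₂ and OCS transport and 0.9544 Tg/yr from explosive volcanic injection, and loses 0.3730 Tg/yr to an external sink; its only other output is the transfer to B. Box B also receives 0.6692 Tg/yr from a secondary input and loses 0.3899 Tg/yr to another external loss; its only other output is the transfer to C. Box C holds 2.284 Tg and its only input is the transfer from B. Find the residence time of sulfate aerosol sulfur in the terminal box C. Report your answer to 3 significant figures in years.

1.93 yr

Box A: F(A→B) = (0.3256 + 0.9544) − 0.3730 = 0.90700 Tg/yr.
Box B: F(B→C) = (0.90700 + 0.6692) − 0.3899 = 1.1863 Tg/yr.
Box C throughput = its input = 1.1863 Tg/yr; τ = 2.284 / 1.1863 = 1.925 yr.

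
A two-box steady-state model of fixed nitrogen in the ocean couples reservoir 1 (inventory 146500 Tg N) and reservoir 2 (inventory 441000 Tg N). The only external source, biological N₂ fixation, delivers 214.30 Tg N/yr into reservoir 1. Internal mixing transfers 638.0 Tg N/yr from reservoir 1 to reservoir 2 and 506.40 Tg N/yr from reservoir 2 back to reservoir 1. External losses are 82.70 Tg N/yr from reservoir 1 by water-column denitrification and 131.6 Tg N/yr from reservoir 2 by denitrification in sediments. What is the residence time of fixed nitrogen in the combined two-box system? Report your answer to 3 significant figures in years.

2740 yr

Treat the two boxes together as one reservoir: the mixing fluxes between them are internal recycling, so τ = ΣM / Σ(external losses).
M_total = 146500 + 441000 = 587500 Tg N.
ΣF_external_out = 82.70 + 131.6 = 214.30 Tg N/yr.
τ = M_total / ΣF_ext = 587500 / 214.30 = 2741 yr.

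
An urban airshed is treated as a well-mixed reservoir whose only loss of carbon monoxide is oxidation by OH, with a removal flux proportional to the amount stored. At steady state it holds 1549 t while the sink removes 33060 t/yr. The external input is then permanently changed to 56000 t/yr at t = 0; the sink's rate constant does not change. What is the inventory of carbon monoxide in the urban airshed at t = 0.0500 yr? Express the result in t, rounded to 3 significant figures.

Residence time τ = M₀/F₀ = 0.04685 yr. The eventual steady state is M_∞ = M₀·(F₁/F₀) = 1549 × 56000/33060 = 2623.8 t.
The anomaly ΔM(t) = M(t) − M_∞ decays as ΔM₀·e^(−t/τ) with ΔM₀ = 1549 − 2623.8 = −1075 t.
At t = 0.0500 yr, e^(−t/τ) = e^(−1.067) = 0.3440, so ΔM = −369.7 t and M = 2623.8 − 369.7 = 2254.1 t.

2250 t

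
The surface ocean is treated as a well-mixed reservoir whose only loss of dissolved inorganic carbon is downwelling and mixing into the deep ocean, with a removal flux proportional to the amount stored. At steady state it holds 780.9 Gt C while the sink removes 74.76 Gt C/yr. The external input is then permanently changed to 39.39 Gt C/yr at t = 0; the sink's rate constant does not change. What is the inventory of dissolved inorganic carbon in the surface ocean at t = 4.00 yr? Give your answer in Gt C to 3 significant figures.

τ = M₀/F₀ = 780.9/74.76 = 10.45 yr; rate constant k = 1/τ.
New steady state M_∞ = F₁/k = F₁·τ = 39.39 × 10.45 = 411.45 Gt C.
M(t) = M_∞ + (M₀ − M_∞)·e^(−t/τ); t/τ = 4.00/10.45 = 0.3829, so e^(−t/τ) = 0.6819.
M(t) = 411.45 + 369.5 × 0.6819 = 663.36 Gt C.

663 Gt C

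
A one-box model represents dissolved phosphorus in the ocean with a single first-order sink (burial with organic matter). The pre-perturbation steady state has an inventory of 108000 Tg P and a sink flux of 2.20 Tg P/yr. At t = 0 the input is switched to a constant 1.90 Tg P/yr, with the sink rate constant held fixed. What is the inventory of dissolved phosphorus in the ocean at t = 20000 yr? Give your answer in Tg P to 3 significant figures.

103000 Tg P

Residence time τ = M₀/F₀ = 49090 yr. The eventual steady state is M_∞ = M₀·(F₁/F₀) = 108000 × 1.90/2.20 = 93273 Tg P.
The anomaly ΔM(t) = M(t) − M_∞ decays as ΔM₀·e^(−t/τ) with ΔM₀ = 108000 − 93273 = 14730 Tg P.
At t = 20000 yr, e^(−t/τ) = e^(−0.4074) = 0.6654, so ΔM = 9799 Tg P and M = 93273 + 9799 = 103070 Tg P.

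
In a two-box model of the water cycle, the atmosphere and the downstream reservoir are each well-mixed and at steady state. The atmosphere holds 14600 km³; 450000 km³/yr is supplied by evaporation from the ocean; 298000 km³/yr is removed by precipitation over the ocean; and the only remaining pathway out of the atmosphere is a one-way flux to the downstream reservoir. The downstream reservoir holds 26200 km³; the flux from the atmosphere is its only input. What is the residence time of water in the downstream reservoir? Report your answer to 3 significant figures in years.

Balance the atmosphere: ΣF_in = 450000 km³/yr.
Flux to the downstream reservoir = ΣF_in − (298000) = 152000 km³/yr.
At steady state the output of the downstream reservoir equals its input, 152000 km³/yr.
τ = M / F = 26200 / 152000 = 0.1724 yr.

0.172 yr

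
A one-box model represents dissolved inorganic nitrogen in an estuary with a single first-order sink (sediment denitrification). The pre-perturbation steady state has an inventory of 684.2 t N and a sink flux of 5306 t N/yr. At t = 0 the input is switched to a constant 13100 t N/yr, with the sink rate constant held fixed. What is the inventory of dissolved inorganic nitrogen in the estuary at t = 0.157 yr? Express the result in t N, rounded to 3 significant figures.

1390 t N

The sink rate constant is k = F₀/M₀ = 5306/684.2 = 7.755 yr⁻¹.
Solving dM/dt = F₁ − kM with M(0) = M₀ gives M(t) = F₁/k + (M₀ − F₁/k)·e^(−kt).
F₁/k = 13100/7.755 = 1689.2 t N; kt = 7.755 × 0.157 = 1.218, e^(−kt) = 0.2960.
M(0.157) = 1689.2 + (684.2 − 1689.2) × 0.2960 = 1689.2 − 297.4 = 1391.8 t N.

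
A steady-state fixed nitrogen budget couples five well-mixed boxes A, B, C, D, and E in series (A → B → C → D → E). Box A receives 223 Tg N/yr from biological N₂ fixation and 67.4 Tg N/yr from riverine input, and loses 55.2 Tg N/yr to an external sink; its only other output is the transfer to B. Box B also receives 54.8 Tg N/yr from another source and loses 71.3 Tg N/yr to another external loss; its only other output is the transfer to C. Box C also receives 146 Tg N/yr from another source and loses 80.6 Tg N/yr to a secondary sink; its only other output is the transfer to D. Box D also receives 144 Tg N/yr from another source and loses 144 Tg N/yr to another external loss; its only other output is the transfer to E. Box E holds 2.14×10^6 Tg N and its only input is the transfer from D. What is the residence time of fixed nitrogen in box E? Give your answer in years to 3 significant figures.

Box A: F(A→B) = (223 + 67.4) − 55.2 = 235.20 Tg N/yr.
Box B: F(B→C) = (235.20 + 54.8) − 71.3 = 218.70 Tg N/yr.
Box C: F(C→D) = (218.70 + 146) − 80.6 = 284.10 Tg N/yr.
Box D: F(D→E) = (284.10 + 144) − 144 = 284.10 Tg N/yr.
Box E throughput = its input = 284.10 Tg N/yr; τ = 2.14×10^6 / 284.10 = 7533 yr.

7530 yr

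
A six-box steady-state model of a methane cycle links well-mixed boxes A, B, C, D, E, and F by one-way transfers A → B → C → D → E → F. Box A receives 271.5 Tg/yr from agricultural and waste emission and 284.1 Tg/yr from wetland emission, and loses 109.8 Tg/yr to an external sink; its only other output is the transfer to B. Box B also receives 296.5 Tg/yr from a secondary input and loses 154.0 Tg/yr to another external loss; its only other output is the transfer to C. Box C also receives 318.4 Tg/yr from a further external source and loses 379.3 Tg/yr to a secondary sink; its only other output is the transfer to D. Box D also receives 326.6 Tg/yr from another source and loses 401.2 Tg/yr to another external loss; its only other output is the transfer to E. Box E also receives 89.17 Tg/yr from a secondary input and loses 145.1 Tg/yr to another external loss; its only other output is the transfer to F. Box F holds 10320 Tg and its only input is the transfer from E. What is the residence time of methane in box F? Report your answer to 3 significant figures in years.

26.0 yr

Box A: F(A→B) = (271.5 + 284.1) − 109.8 = 445.80 Tg/yr.
Box B: F(B→C) = (445.80 + 296.5) − 154.0 = 588.30 Tg/yr.
Box C: F(C→D) = (588.30 + 318.4) − 379.3 = 527.40 Tg/yr.
Box D: F(D→E) = (527.40 + 326.6) − 401.2 = 452.80 Tg/yr.
Box E: F(E→F) = (452.80 + 89.17) − 145.1 = 396.87 Tg/yr.
Box F throughput = its input = 396.87 Tg/yr; τ = 10320 / 396.87 = 26.00 yr.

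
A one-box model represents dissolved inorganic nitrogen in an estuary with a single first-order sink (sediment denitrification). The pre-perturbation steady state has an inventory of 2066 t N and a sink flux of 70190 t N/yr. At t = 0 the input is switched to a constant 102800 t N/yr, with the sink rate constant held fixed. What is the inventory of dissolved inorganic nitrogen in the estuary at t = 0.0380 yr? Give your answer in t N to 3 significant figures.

Residence time τ = M₀/F₀ = 0.02943 yr. The eventual steady state is M_∞ = M₀·(F₁/F₀) = 2066 × 102800/70190 = 3025.9 t N.
The anomaly ΔM(t) = M(t) − M_∞ decays as ΔM₀·e^(−t/τ) with ΔM₀ = 2066 − 3025.9 = −959.9 t N.
At t = 0.0380 yr, e^(−t/τ) = e^(−1.291) = 0.2750, so ΔM = −264.0 t N and M = 3025.9 − 264.0 = 2761.9 t N.

2760 t N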